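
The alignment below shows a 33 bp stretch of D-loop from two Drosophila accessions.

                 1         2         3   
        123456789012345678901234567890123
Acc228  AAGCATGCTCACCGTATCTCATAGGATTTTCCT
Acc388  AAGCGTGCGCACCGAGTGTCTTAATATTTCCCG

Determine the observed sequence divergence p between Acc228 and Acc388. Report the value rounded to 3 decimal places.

Differing sites — 5:A/G; 9:T/G; 15:T/A; 16:A/G; 18:C/G; 21:A/T; 24:G/A; 25:G/T; 30:T/C; 33:T/G.
There are 10 differences over 33 sites, so p = 10/33 = 0.303.

0.303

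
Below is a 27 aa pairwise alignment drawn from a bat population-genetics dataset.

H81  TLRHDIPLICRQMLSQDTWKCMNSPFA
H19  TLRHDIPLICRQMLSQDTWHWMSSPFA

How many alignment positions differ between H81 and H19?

Differing sites — 20:K/H; 21:C/W; 23:N/S.
That gives 3 mismatches out of 27 aligned sites, so the Hamming distance is 3.

3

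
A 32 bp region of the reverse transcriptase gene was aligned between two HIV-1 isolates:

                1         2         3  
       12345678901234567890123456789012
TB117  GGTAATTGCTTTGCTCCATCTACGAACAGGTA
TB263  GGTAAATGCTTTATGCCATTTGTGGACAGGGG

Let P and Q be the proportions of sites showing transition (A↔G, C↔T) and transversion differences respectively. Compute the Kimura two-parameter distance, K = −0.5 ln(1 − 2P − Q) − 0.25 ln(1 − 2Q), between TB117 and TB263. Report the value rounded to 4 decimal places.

Mismatches occur at site 6 (T↔A, transversion), site 13 (G↔A, transition), site 14 (C↔T, transition), site 15 (T↔G, transversion), site 20 (C↔T, transition), site 22 (A↔G, transition), site 23 (C↔T, transition), site 25 (A↔G, transition), site 31 (T↔G, transversion), site 32 (A↔G, transition).
Of the 10 differences, 7 transitions and 3 transversions over 32 sites: P = 7/32 = 0.218750, Q = 3/32 = 0.093750.
d = −0.5·ln(0.468750) − 0.25·ln(0.812500) = −0.5·(-0.757686) − 0.25·(-0.207639) = 0.4308.

0.4308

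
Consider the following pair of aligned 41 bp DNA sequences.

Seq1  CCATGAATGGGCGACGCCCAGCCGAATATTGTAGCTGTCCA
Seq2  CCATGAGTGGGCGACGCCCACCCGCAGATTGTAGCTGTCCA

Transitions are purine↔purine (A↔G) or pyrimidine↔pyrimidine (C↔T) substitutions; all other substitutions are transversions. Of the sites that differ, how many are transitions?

Mismatches occur at site 7 (A→G, transition), site 21 (G→C, transversion), site 25 (A→C, transversion), site 27 (T→G, transversion).
Of the 4 differences, 1 transition and 3 transversions, so the answer is 1.

1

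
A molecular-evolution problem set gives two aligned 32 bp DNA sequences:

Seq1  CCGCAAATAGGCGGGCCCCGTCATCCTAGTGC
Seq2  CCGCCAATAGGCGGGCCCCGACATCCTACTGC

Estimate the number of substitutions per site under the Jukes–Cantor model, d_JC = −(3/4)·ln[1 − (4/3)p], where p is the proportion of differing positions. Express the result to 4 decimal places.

0.1001

The sequences differ at positions 5 (A/C), 21 (T/A), 29 (G/C).
p = 3/32 = 0.093750.
d = −0.75 · ln(1 − (4/3)·0.093750) = −0.75 · ln(0.875000) = −0.75 · (-0.133531) = 0.1001.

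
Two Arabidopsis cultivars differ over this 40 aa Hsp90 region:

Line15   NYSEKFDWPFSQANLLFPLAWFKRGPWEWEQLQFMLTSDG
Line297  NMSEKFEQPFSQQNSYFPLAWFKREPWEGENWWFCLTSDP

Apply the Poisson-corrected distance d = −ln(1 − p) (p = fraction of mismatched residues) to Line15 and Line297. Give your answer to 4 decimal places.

0.3930

Differing sites — 2:Y/M; 7:D/E; 8:W/Q; 13:A/Q; 15:L/S; 16:L/Y; 25:G/E; 29:W/G; 31:Q/N; 32:L/W; 33:Q/W; 35:M/C; 40:G/P.
p = 13/40 = 0.325000.
d = −ln(1 − 0.325000) = −ln(0.675000) = 0.3930.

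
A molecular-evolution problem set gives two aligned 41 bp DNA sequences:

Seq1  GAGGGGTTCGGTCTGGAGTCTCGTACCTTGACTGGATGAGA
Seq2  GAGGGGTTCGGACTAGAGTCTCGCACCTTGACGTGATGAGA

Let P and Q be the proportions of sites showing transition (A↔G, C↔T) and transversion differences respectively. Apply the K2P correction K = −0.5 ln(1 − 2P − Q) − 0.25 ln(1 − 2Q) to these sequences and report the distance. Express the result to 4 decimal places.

Differing sites — 12:T/A (Tv); 15:G/A (Ti); 24:T/C (Ti); 33:T/G (Tv); 34:G/T (Tv).
Of the 5 differences, 2 transitions and 3 transversions over 41 sites: P = 2/41 = 0.048780, Q = 3/41 = 0.073171.
d = −0.5·ln(0.829269) − 0.25·ln(0.853658) = −0.5·(-0.187211) − 0.25·(-0.158225) = 0.1332.

0.1332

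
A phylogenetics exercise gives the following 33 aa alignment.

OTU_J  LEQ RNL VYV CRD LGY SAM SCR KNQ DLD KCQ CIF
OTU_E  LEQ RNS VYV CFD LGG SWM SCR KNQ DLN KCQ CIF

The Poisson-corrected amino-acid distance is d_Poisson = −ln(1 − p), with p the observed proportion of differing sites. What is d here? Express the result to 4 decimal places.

0.1643

The sequences differ at positions 6 (L/S), 11 (R/F), 15 (Y/G), 17 (A/W), 27 (D/N).
p = 5/33 = 0.151515.
d = −ln(1 − 0.151515) = −ln(0.848485) = 0.1643.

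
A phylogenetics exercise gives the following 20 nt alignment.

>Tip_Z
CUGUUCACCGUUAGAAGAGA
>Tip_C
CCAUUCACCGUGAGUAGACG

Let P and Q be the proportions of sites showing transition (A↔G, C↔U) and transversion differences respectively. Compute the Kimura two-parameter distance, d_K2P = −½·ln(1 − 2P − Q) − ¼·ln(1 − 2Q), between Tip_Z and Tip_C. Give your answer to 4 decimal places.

Differing sites — 2:U/C (Ti); 3:G/A (Ti); 12:U/G (Tv); 15:A/U (Tv); 19:G/C (Tv); 20:A/G (Ti).
Of the 6 differences, 3 transitions and 3 transversions over 20 sites: P = 3/20 = 0.150000, Q = 3/20 = 0.150000.
d = −0.5·ln(0.550000) − 0.25·ln(0.700000) = −0.5·(-0.597837) − 0.25·(-0.356675) = 0.3881.

0.3881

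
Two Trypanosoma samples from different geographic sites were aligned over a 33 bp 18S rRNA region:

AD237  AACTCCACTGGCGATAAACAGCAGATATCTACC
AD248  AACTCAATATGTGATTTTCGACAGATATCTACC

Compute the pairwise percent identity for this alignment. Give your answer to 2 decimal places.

The sequences differ at positions 6 (C/A), 8 (C/T), 9 (T/A), 10 (G/T), 12 (C/T), 16 (A/T), 17 (A/T), 18 (A/T), 20 (A/G), 21 (G/A).
23 of the 33 sites match, so the percent identity is 23/33 × 100 = 69.70%.

69.70%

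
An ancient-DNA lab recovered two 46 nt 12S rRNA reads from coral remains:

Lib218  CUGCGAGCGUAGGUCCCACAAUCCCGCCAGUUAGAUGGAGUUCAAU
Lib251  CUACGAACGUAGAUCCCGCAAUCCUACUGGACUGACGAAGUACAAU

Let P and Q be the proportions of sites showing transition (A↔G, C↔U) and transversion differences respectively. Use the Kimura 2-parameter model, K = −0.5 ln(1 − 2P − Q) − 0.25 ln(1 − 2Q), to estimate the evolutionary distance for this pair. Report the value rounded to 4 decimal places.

Mismatches occur at site 3 (G↔A, transition), site 7 (G↔A, transition), site 13 (G↔A, transition), site 18 (A↔G, transition), site 25 (C↔U, transition), site 26 (G↔A, transition), site 28 (C↔U, transition), site 29 (A↔G, transition), site 31 (U↔A, transversion), site 32 (U↔C, transition), site 33 (A↔U, transversion), site 36 (U↔C, transition), site 38 (G↔A, transition), site 42 (U↔A, transversion).
Of the 14 differences, 11 transitions and 3 transversions over 46 sites: P = 11/46 = 0.239130, Q = 3/46 = 0.065217.
d = −0.5·ln(0.456523) − 0.25·ln(0.869566) = −0.5·(-0.784116) − 0.25·(-0.139761) = 0.4270.

0.4270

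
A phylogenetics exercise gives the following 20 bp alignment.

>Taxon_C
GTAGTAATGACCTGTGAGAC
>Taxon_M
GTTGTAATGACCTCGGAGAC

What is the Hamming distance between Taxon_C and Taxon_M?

The sequences differ at positions 3 (A/T), 14 (G/C), 15 (T/G).
That gives 3 mismatches out of 20 aligned sites, so the Hamming distance is 3.

3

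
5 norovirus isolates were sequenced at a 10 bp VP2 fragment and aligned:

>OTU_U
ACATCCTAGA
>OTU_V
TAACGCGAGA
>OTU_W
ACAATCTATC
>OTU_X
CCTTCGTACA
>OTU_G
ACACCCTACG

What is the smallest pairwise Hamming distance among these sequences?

3

Pairwise Hamming distances:
  OTU_U vs OTU_V: 5
  OTU_U vs OTU_W: 4
  OTU_U vs OTU_X: 4
  OTU_U vs OTU_G: 3
  OTU_V vs OTU_W: 7
  OTU_V vs OTU_X: 8
  OTU_V vs OTU_G: 6
  OTU_W vs OTU_X: 7
  OTU_W vs OTU_G: 4
  OTU_X vs OTU_G: 5
The smallest is 3, between OTU_U and OTU_G.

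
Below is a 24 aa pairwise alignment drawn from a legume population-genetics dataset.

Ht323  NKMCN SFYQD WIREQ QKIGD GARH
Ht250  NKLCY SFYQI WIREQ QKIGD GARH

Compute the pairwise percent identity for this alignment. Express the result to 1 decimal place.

Differing sites — 3:M/L; 5:N/Y; 10:D/I.
21 of the 24 sites match, so the percent identity is 21/24 × 100 = 87.5%.

87.5%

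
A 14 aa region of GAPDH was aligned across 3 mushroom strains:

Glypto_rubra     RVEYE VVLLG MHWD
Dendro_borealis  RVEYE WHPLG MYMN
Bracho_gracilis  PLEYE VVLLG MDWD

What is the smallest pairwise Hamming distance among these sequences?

3

Pairwise Hamming distances:
  Glypto_rubra vs Dendro_borealis: 6
  Glypto_rubra vs Bracho_gracilis: 3
  Dendro_borealis vs Bracho_gracilis: 8
The smallest is 3, between Glypto_rubra and Bracho_gracilis.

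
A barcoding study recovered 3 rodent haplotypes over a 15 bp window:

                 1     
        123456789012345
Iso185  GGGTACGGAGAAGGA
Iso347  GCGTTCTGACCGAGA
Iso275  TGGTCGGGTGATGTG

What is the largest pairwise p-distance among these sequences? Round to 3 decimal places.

Pairwise Hamming distances:
  Iso185 vs Iso347: 7
  Iso185 vs Iso275: 7
  Iso347 vs Iso275: 12
The largest is 12 mismatches, between Iso347 and Iso275; p = 12/15 = 0.800.

0.800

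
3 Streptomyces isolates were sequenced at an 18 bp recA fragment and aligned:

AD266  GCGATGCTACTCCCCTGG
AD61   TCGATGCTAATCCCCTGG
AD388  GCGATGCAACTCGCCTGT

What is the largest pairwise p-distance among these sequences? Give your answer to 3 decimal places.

0.278

Pairwise Hamming distances:
  AD266 vs AD61: 2
  AD266 vs AD388: 3
  AD61 vs AD388: 5
The largest is 5 mismatches, between AD61 and AD388; p = 5/18 = 0.278.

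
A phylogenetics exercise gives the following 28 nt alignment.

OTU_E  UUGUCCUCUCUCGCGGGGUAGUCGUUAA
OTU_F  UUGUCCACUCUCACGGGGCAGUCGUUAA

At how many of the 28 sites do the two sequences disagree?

Differing sites — 7:U/A; 13:G/A; 19:U/C.
That gives 3 mismatches out of 28 aligned sites, so the Hamming distance is 3.

3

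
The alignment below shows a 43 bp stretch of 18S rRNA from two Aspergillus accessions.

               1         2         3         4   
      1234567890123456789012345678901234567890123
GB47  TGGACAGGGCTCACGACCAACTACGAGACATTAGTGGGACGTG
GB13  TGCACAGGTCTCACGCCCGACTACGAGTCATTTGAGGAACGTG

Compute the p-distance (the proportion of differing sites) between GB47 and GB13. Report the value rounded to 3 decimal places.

The sequences differ at positions 3 (G/C), 9 (G/T), 16 (A/C), 19 (A/G), 28 (A/T), 33 (A/T), 35 (T/A), 38 (G/A).
There are 8 differences over 43 sites, so p = 8/43 = 0.186.

0.186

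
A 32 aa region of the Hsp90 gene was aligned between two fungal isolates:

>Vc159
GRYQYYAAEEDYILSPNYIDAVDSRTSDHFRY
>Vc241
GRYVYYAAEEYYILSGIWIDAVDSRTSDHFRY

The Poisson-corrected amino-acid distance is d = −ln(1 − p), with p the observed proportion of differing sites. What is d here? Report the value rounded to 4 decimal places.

The sequences differ at positions 4 (Q/V), 11 (D/Y), 16 (P/G), 17 (N/I), 18 (Y/W).
p = 5/32 = 0.156250.
d = −ln(1 − 0.156250) = −ln(0.843750) = 0.1699.

0.1699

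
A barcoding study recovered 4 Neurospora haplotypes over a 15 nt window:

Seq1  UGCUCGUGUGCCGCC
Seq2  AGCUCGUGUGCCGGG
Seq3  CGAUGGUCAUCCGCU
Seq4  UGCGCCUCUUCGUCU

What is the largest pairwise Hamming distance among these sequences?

Pairwise Hamming distances:
  Seq1 vs Seq2: 3
  Seq1 vs Seq3: 7
  Seq1 vs Seq4: 7
  Seq2 vs Seq3: 8
  Seq2 vs Seq4: 9
  Seq3 vs Seq4: 8
The largest is 9, between Seq2 and Seq4.

9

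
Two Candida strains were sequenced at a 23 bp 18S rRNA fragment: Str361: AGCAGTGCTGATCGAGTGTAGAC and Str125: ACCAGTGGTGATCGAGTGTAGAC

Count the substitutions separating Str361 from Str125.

2

The sequences differ at positions 2 (G/C), 8 (C/G).
That gives 2 mismatches out of 23 aligned sites, so the Hamming distance is 2.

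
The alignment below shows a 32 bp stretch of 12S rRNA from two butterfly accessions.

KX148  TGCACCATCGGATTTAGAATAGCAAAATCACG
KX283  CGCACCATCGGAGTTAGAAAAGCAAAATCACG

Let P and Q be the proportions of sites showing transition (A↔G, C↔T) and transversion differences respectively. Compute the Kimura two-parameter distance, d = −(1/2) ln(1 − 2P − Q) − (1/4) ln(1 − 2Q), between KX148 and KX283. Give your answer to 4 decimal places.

Mismatches occur at site 1 (T↔C, transition), site 13 (T↔G, transversion), site 20 (T↔A, transversion).
Of the 3 differences, 1 transition and 2 transversions over 32 sites: P = 1/32 = 0.031250, Q = 2/32 = 0.062500.
d = −0.5·ln(0.875000) − 0.25·ln(0.875000) = −0.5·(-0.133531) − 0.25·(-0.133531) = 0.1001.

0.1001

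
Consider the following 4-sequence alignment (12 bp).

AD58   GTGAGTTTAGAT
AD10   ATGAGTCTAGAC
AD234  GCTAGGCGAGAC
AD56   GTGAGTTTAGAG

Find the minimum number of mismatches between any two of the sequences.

1

Pairwise Hamming distances:
  AD58 vs AD10: 3
  AD58 vs AD234: 6
  AD58 vs AD56: 1
  AD10 vs AD234: 5
  AD10 vs AD56: 3
  AD234 vs AD56: 6
The smallest is 1, between AD58 and AD56.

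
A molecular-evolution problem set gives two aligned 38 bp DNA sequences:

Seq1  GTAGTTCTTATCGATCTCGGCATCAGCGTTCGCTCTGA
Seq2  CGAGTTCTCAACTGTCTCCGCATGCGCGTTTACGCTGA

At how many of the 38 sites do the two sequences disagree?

12

The sequences differ at positions 1 (G/C), 2 (T/G), 9 (T/C), 11 (T/A), 13 (G/T), 14 (A/G), 19 (G/C), 24 (C/G), 25 (A/C), 31 (C/T), 32 (G/A), 34 (T/G).
That gives 12 mismatches out of 38 aligned sites, so the Hamming distance is 12.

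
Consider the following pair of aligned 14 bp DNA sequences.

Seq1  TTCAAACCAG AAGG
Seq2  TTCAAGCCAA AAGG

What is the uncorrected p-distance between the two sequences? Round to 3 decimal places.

Differing sites — 6:A/G; 10:G/A.
There are 2 differences over 14 sites, so p = 2/14 = 0.143.

0.143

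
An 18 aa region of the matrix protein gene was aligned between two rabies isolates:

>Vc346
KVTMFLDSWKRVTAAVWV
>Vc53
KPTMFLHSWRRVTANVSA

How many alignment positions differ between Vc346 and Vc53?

6

Mismatches occur at site 2 (V/P), site 7 (D/H), site 10 (K/R), site 15 (A/N), site 17 (W/S), site 18 (V/A).
That gives 6 mismatches out of 18 aligned sites, so the Hamming distance is 6.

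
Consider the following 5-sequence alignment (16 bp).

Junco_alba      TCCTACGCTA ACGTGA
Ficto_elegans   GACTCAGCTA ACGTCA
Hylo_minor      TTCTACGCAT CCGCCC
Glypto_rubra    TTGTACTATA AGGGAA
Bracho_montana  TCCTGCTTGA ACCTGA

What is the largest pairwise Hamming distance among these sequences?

Pairwise Hamming distances:
  Junco_alba vs Ficto_elegans: 5
  Junco_alba vs Hylo_minor: 7
  Junco_alba vs Glypto_rubra: 7
  Junco_alba vs Bracho_montana: 5
  Ficto_elegans vs Hylo_minor: 9
  Ficto_elegans vs Glypto_rubra: 10
  Ficto_elegans vs Bracho_montana: 9
  Hylo_minor vs Glypto_rubra: 10
  Hylo_minor vs Bracho_montana: 11
  Glypto_rubra vs Bracho_montana: 9
The largest is 11, between Hylo_minor and Bracho_montana.

11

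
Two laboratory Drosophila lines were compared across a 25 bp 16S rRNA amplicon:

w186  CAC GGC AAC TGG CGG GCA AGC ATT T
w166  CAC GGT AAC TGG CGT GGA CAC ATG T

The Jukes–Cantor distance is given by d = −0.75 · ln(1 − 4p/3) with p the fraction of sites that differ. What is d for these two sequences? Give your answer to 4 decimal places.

0.2892

Mismatches occur at site 6 (C→T), site 15 (G→T), site 17 (C→G), site 19 (A→C), site 20 (G→A), site 24 (T→G).
p = 6/25 = 0.240000.
d = −0.75 · ln(1 − (4/3)·0.240000) = −0.75 · ln(0.680000) = −0.75 · (-0.385662) = 0.2892.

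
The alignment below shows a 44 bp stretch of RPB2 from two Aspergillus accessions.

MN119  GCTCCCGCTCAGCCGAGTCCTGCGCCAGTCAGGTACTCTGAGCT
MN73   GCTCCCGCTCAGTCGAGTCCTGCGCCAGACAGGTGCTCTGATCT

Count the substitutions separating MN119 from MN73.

The sequences differ at positions 13 (C/T), 29 (T/A), 35 (A/G), 42 (G/T).
That gives 4 mismatches out of 44 aligned sites, so the Hamming distance is 4.

4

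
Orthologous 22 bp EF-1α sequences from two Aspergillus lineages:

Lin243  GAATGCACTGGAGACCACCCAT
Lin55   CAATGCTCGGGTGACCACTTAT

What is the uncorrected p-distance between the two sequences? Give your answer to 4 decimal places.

Differing sites — 1:G/C; 7:A/T; 9:T/G; 12:A/T; 19:C/T; 20:C/T.
There are 6 differences over 22 sites, so p = 6/22 = 0.2727.

0.2727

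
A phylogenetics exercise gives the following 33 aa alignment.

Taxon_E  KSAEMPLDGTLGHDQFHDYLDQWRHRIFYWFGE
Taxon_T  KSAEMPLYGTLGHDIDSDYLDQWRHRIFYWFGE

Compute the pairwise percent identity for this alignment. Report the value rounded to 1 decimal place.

87.9%

The sequences differ at positions 8 (D/Y), 15 (Q/I), 16 (F/D), 17 (H/S).
29 of the 33 sites match, so the percent identity is 29/33 × 100 = 87.9%.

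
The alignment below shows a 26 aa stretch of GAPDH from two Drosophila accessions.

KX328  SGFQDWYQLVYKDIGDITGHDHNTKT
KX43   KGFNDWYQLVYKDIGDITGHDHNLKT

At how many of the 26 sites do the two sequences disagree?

3

The sequences differ at positions 1 (S/K), 4 (Q/N), 24 (T/L).
That gives 3 mismatches out of 26 aligned sites, so the Hamming distance is 3.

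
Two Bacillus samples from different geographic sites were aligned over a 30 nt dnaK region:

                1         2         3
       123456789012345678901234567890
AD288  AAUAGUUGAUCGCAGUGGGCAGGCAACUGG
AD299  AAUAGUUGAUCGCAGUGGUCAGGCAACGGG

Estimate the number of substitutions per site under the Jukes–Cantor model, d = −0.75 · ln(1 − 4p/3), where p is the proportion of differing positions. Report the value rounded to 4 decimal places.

The sequences differ at positions 19 (G/U), 28 (U/G).
p = 2/30 = 0.066667.
d = −0.75 · ln(1 − (4/3)·0.066667) = −0.75 · ln(0.911111) = −0.75 · (-0.093091) = 0.0698.

0.0698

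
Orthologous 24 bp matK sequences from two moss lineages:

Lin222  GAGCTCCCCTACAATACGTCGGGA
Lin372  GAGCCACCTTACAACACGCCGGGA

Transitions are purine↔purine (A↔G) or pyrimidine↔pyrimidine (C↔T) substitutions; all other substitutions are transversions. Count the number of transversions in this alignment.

1

The sequences differ at positions 5 (T/C, transition), 6 (C/A, transversion), 9 (C/T, transition), 15 (T/C, transition), 19 (T/C, transition).
Of the 5 differences, 4 transitions and 1 transversion, so the answer is 1.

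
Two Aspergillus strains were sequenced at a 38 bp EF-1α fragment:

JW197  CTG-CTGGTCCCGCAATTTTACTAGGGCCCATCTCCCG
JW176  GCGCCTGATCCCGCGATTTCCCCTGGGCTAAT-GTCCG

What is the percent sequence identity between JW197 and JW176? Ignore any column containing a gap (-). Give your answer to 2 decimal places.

66.67%

Excluding the 2 gap columns leaves 36 comparable sites.
The sequences differ at positions 1 (C/G), 2 (T/C), 8 (G/A), 15 (A/G), 20 (T/C), 21 (A/C), 23 (T/C), 24 (A/T), 29 (C/T), 30 (C/A), 34 (T/G), 35 (C/T).
24 of the 36 comparable sites match, so the percent identity is 24/36 × 100 = 66.67%.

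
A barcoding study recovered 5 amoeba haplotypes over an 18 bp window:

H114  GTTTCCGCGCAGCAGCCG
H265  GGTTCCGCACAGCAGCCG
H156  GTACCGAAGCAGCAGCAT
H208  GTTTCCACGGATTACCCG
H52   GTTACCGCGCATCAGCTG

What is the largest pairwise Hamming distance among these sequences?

10

Pairwise Hamming distances:
  H114 vs H265: 2
  H114 vs H156: 7
  H114 vs H208: 5
  H114 vs H52: 3
  H265 vs H156: 9
  H265 vs H208: 7
  H265 vs H52: 5
  H156 vs H208: 10
  H156 vs H52: 8
  H208 vs H52: 6
The largest is 10, between H156 and H208.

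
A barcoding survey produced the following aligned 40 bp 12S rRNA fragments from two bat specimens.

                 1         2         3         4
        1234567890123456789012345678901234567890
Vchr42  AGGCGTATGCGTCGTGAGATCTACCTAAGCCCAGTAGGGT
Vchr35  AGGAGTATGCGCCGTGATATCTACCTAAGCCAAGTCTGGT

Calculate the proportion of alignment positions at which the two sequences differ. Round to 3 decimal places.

0.150

Differing sites — 4:C/A; 12:T/C; 18:G/T; 32:C/A; 36:A/C; 37:G/T.
There are 6 differences over 40 sites, so p = 6/40 = 0.150.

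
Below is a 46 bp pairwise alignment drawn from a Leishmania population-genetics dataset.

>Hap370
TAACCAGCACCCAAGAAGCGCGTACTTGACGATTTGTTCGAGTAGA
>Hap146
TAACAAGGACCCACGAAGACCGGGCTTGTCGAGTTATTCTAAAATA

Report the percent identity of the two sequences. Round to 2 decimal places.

69.57%

Mismatches occur at site 5 (C/A), site 8 (C/G), site 14 (A/C), site 19 (C/A), site 20 (G/C), site 23 (T/G), site 24 (A/G), site 29 (A/T), site 33 (T/G), site 36 (G/A), site 40 (G/T), site 42 (G/A), site 43 (T/A), site 45 (G/T).
32 of the 46 sites match, so the percent identity is 32/46 × 100 = 69.57%.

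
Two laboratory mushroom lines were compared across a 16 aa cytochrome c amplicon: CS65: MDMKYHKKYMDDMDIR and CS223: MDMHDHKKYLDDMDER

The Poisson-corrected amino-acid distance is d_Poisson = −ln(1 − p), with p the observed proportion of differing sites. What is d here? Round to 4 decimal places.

Differing sites — 4:K/H; 5:Y/D; 10:M/L; 15:I/E.
p = 4/16 = 0.250000.
d = −ln(1 − 0.250000) = −ln(0.750000) = 0.2877.

0.2877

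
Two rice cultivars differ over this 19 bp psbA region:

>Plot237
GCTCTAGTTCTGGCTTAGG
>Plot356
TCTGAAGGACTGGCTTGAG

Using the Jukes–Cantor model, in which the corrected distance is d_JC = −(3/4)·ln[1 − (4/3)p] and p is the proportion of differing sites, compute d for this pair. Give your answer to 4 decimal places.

0.5068

Mismatches occur at site 1 (G/T), site 4 (C/G), site 5 (T/A), site 8 (T/G), site 9 (T/A), site 17 (A/G), site 18 (G/A).
p = 7/19 = 0.368421.
d = −0.75 · ln(1 − (4/3)·0.368421) = −0.75 · ln(0.508772) = −0.75 · (-0.675755) = 0.5068.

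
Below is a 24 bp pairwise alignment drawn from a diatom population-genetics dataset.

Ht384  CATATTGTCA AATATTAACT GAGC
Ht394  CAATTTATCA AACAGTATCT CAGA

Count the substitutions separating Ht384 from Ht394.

The sequences differ at positions 3 (T/A), 4 (A/T), 7 (G/A), 13 (T/C), 15 (T/G), 18 (A/T), 21 (G/C), 24 (C/A).
That gives 8 mismatches out of 24 aligned sites, so the Hamming distance is 8.

8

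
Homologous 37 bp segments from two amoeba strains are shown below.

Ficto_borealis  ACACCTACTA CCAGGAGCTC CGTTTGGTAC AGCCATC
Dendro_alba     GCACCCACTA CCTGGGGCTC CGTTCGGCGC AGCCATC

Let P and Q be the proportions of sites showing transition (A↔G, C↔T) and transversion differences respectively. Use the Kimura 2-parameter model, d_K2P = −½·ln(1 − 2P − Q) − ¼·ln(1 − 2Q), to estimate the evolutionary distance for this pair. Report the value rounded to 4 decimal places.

The sequences differ at positions 1 (A/G, transition), 6 (T/C, transition), 13 (A/T, transversion), 16 (A/G, transition), 25 (T/C, transition), 28 (T/C, transition), 29 (A/G, transition).
Of the 7 differences, 6 transitions and 1 transversion over 37 sites: P = 6/37 = 0.162162, Q = 1/37 = 0.027027.
d = −0.5·ln(0.648649) − 0.25·ln(0.945946) = −0.5·(-0.432864) − 0.25·(-0.055570) = 0.2303.

0.2303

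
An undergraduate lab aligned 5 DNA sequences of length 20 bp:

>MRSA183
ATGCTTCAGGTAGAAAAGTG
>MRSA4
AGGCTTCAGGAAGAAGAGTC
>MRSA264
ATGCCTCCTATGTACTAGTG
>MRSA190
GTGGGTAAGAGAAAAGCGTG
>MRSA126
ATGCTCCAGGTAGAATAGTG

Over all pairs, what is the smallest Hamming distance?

Pairwise Hamming distances:
  MRSA183 vs MRSA4: 4
  MRSA183 vs MRSA264: 8
  MRSA183 vs MRSA190: 9
  MRSA183 vs MRSA126: 2
  MRSA4 vs MRSA264: 11
  MRSA4 vs MRSA190: 10
  MRSA4 vs MRSA126: 5
  MRSA264 vs MRSA190: 12
  MRSA264 vs MRSA126: 8
  MRSA190 vs MRSA126: 10
The smallest is 2, between MRSA183 and MRSA126.

2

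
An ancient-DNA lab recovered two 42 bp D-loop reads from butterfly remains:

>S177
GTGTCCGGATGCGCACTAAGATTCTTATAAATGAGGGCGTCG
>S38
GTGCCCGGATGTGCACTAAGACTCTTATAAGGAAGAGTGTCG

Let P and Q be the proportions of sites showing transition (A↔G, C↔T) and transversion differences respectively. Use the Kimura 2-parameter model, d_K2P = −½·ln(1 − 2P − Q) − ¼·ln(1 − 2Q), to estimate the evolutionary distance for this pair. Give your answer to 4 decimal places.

The sequences differ at positions 4 (T/C, transition), 12 (C/T, transition), 22 (T/C, transition), 31 (A/G, transition), 32 (T/G, transversion), 33 (G/A, transition), 36 (G/A, transition), 38 (C/T, transition).
Of the 8 differences, 7 transitions and 1 transversion over 42 sites: P = 7/42 = 0.166667, Q = 1/42 = 0.023810.
d = −0.5·ln(0.642856) − 0.25·ln(0.952380) = −0.5·(-0.441835) − 0.25·(-0.048791) = 0.2331.

0.2331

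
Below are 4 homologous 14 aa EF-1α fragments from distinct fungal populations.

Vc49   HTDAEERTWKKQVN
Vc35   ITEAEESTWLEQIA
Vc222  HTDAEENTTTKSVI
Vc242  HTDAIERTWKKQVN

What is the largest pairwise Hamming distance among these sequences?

Pairwise Hamming distances:
  Vc49 vs Vc35: 7
  Vc49 vs Vc222: 5
  Vc49 vs Vc242: 1
  Vc35 vs Vc222: 9
  Vc35 vs Vc242: 8
  Vc222 vs Vc242: 6
The largest is 9, between Vc35 and Vc222.

9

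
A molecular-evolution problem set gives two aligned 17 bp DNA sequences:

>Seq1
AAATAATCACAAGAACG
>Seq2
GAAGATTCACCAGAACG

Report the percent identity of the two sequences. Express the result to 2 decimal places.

76.47%

The sequences differ at positions 1 (A/G), 4 (T/G), 6 (A/T), 11 (A/C).
13 of the 17 sites match, so the percent identity is 13/17 × 100 = 76.47%.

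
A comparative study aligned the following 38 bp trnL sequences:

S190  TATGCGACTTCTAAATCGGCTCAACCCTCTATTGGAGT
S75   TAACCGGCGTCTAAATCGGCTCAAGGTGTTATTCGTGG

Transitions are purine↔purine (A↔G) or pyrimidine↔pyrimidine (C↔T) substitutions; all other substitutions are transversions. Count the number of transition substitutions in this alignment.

The sequences differ at positions 3 (T/A, transversion), 4 (G/C, transversion), 7 (A/G, transition), 9 (T/G, transversion), 25 (C/G, transversion), 26 (C/G, transversion), 27 (C/T, transition), 28 (T/G, transversion), 29 (C/T, transition), 34 (G/C, transversion), 36 (A/T, transversion), 38 (T/G, transversion).
Of the 12 differences, 3 transitions and 9 transversions, so the answer is 3.

3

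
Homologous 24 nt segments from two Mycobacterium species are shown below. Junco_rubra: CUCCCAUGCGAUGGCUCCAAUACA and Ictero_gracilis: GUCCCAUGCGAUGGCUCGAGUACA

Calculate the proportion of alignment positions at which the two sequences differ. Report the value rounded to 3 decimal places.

Mismatches occur at site 1 (C→G), site 18 (C→G), site 20 (A→G).
There are 3 differences over 24 sites, so p = 3/24 = 0.125.

0.125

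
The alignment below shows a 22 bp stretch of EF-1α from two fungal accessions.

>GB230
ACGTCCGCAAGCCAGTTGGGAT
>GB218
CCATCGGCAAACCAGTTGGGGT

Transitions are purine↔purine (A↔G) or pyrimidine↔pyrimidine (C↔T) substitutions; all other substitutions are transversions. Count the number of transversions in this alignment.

2

Differing sites — 1:A/C (Tv); 3:G/A (Ti); 6:C/G (Tv); 11:G/A (Ti); 21:A/G (Ti).
Of the 5 differences, 3 transitions and 2 transversions, so the answer is 2.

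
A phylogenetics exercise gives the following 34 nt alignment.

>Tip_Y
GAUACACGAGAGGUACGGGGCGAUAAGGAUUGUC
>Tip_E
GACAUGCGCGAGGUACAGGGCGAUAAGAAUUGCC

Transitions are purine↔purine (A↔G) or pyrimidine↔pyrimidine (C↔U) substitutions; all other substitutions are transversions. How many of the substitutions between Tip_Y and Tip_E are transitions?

Mismatches occur at site 3 (U→C, transition), site 5 (C→U, transition), site 6 (A→G, transition), site 9 (A→C, transversion), site 17 (G→A, transition), site 28 (G→A, transition), site 33 (U→C, transition).
Of the 7 differences, 6 transitions and 1 transversion, so the answer is 6.

6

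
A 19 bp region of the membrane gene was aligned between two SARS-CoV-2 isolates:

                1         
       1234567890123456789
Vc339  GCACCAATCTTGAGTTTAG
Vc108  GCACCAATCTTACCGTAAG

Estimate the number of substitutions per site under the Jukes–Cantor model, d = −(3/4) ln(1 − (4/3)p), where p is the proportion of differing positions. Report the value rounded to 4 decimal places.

Differing sites — 12:G/A; 13:A/C; 14:G/C; 15:T/G; 17:T/A.
p = 5/19 = 0.263158.
d = −0.75 · ln(1 − (4/3)·0.263158) = −0.75 · ln(0.649123) = −0.75 · (-0.432133) = 0.3241.

0.3241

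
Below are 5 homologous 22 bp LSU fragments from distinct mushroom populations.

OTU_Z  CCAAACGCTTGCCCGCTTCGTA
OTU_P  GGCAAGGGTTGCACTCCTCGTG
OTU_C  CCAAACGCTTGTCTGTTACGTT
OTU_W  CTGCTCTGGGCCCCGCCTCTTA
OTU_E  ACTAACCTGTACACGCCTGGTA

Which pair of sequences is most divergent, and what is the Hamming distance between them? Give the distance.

Pairwise Hamming distances:
  OTU_Z vs OTU_P: 9
  OTU_Z vs OTU_C: 5
  OTU_Z vs OTU_W: 11
  OTU_Z vs OTU_E: 9
  OTU_P vs OTU_C: 13
  OTU_P vs OTU_W: 14
  OTU_P vs OTU_E: 11
  OTU_C vs OTU_W: 16
  OTU_C vs OTU_E: 14
  OTU_W vs OTU_E: 12
The largest is 16, between OTU_C and OTU_W.

16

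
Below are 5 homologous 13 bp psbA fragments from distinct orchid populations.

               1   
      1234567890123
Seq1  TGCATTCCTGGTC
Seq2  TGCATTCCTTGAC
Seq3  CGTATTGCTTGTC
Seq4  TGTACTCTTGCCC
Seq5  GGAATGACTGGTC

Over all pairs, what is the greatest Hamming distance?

8

Pairwise Hamming distances:
  Seq1 vs Seq2: 2
  Seq1 vs Seq3: 4
  Seq1 vs Seq4: 5
  Seq1 vs Seq5: 4
  Seq2 vs Seq3: 4
  Seq2 vs Seq4: 6
  Seq2 vs Seq5: 6
  Seq3 vs Seq4: 7
  Seq3 vs Seq5: 5
  Seq4 vs Seq5: 8
The largest is 8, between Seq4 and Seq5.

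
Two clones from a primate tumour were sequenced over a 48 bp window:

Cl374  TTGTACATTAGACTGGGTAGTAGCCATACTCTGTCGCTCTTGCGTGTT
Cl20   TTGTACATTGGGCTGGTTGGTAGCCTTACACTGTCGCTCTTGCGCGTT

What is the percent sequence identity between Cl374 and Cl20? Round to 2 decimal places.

85.42%

Differing sites — 10:A/G; 12:A/G; 17:G/T; 19:A/G; 26:A/T; 30:T/A; 45:T/C.
41 of the 48 sites match, so the percent identity is 41/48 × 100 = 85.42%.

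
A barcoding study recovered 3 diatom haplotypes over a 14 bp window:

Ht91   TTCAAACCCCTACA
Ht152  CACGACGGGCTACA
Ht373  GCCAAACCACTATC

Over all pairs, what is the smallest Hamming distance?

Pairwise Hamming distances:
  Ht91 vs Ht152: 7
  Ht91 vs Ht373: 5
  Ht152 vs Ht373: 9
The smallest is 5, between Ht91 and Ht373.

5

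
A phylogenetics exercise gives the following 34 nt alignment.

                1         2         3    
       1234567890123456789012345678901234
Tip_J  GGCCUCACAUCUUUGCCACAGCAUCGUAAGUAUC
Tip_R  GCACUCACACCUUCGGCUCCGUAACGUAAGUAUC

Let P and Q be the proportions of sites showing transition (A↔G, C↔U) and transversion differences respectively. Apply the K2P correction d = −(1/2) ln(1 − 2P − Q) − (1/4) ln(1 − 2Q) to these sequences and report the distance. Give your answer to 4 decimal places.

0.3265

Mismatches occur at site 2 (G/C, transversion), site 3 (C/A, transversion), site 10 (U/C, transition), site 14 (U/C, transition), site 16 (C/G, transversion), site 18 (A/U, transversion), site 20 (A/C, transversion), site 22 (C/U, transition), site 24 (U/A, transversion).
Of the 9 differences, 3 transitions and 6 transversions over 34 sites: P = 3/34 = 0.088235, Q = 6/34 = 0.176471.
d = −0.5·ln(0.647059) − 0.25·ln(0.647058) = −0.5·(-0.435318) − 0.25·(-0.435319) = 0.3265.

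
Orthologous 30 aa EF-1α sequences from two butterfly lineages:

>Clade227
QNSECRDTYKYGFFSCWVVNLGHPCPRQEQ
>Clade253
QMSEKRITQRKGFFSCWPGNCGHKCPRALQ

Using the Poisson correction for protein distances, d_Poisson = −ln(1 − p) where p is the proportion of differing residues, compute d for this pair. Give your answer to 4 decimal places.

0.5108

Mismatches occur at site 2 (N/M), site 5 (C/K), site 7 (D/I), site 9 (Y/Q), site 10 (K/R), site 11 (Y/K), site 18 (V/P), site 19 (V/G), site 21 (L/C), site 24 (P/K), site 28 (Q/A), site 29 (E/L).
p = 12/30 = 0.400000.
d = −ln(1 − 0.400000) = −ln(0.600000) = 0.5108.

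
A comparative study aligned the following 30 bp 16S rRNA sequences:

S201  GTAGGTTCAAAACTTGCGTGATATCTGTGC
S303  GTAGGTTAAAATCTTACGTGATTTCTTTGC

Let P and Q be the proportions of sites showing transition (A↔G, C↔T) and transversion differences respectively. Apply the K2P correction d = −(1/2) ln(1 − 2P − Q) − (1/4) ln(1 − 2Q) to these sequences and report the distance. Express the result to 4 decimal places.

0.1891

Mismatches occur at site 8 (C/A, transversion), site 12 (A/T, transversion), site 16 (G/A, transition), site 23 (A/T, transversion), site 27 (G/T, transversion).
Of the 5 differences, 1 transition and 4 transversions over 30 sites: P = 1/30 = 0.033333, Q = 4/30 = 0.133333.
d = −0.5·ln(0.800001) − 0.25·ln(0.733334) = −0.5·(-0.223142) − 0.25·(-0.310154) = 0.1891.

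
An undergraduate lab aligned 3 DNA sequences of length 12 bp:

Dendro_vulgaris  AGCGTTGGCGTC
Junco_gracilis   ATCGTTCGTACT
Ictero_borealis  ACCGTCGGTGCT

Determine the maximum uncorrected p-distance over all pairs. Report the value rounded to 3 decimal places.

Pairwise Hamming distances:
  Dendro_vulgaris vs Junco_gracilis: 6
  Dendro_vulgaris vs Ictero_borealis: 5
  Junco_gracilis vs Ictero_borealis: 4
The largest is 6 mismatches, between Dendro_vulgaris and Junco_gracilis; p = 6/12 = 0.500.

0.500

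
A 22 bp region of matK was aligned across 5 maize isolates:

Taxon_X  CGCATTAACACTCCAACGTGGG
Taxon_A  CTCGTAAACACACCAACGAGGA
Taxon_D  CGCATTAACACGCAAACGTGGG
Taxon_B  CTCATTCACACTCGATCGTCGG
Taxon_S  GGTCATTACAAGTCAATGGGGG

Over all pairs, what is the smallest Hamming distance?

Pairwise Hamming distances:
  Taxon_X vs Taxon_A: 6
  Taxon_X vs Taxon_D: 2
  Taxon_X vs Taxon_B: 5
  Taxon_X vs Taxon_S: 10
  Taxon_A vs Taxon_D: 7
  Taxon_A vs Taxon_B: 9
  Taxon_A vs Taxon_S: 13
  Taxon_D vs Taxon_B: 6
  Taxon_D vs Taxon_S: 10
  Taxon_B vs Taxon_S: 14
The smallest is 2, between Taxon_X and Taxon_D.

2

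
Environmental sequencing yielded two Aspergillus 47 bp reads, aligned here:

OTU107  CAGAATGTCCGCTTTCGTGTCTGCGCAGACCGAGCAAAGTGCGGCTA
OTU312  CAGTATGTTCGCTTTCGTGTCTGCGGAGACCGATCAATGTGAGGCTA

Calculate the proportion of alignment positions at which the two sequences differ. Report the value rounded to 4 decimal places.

0.1277

Differing sites — 4:A/T; 9:C/T; 26:C/G; 34:G/T; 38:A/T; 42:C/A.
There are 6 differences over 47 sites, so p = 6/47 = 0.1277.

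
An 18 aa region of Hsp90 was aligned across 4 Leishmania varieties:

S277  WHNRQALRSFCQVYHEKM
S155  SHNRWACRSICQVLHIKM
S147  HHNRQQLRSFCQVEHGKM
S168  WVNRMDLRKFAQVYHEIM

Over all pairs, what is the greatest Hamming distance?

11

Pairwise Hamming distances:
  S277 vs S155: 6
  S277 vs S147: 4
  S277 vs S168: 6
  S155 vs S147: 7
  S155 vs S168: 11
  S147 vs S168: 9
The largest is 11, between S155 and S168.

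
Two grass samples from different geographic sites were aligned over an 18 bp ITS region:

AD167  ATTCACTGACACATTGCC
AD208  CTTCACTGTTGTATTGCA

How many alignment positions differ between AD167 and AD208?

6

Differing sites — 1:A/C; 9:A/T; 10:C/T; 11:A/G; 12:C/T; 18:C/A.
That gives 6 mismatches out of 18 aligned sites, so the Hamming distance is 6.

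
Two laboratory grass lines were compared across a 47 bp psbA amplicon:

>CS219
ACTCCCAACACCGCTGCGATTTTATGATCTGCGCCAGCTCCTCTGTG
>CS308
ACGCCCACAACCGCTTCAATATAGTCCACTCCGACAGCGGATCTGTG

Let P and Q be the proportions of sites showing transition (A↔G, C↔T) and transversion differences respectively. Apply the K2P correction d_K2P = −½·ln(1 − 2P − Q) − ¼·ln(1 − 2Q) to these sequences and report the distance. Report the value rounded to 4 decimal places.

0.4679

Differing sites — 3:T/G (Tv); 8:A/C (Tv); 9:C/A (Tv); 16:G/T (Tv); 18:G/A (Ti); 21:T/A (Tv); 23:T/A (Tv); 24:A/G (Ti); 26:G/C (Tv); 27:A/C (Tv); 28:T/A (Tv); 31:G/C (Tv); 34:C/A (Tv); 39:T/G (Tv); 40:C/G (Tv); 41:C/A (Tv).
Of the 16 differences, 2 transitions and 14 transversions over 47 sites: P = 2/47 = 0.042553, Q = 14/47 = 0.297872.
d = −0.5·ln(0.617022) − 0.25·ln(0.404256) = −0.5·(-0.482851) − 0.25·(-0.905707) = 0.4679.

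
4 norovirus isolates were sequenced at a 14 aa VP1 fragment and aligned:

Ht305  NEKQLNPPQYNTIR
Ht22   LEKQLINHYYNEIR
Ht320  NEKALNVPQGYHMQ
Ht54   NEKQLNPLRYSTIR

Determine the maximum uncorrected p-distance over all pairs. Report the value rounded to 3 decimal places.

0.786

Pairwise Hamming distances:
  Ht305 vs Ht22: 6
  Ht305 vs Ht320: 7
  Ht305 vs Ht54: 3
  Ht22 vs Ht320: 11
  Ht22 vs Ht54: 7
  Ht320 vs Ht54: 9
The largest is 11 mismatches, between Ht22 and Ht320; p = 11/14 = 0.786.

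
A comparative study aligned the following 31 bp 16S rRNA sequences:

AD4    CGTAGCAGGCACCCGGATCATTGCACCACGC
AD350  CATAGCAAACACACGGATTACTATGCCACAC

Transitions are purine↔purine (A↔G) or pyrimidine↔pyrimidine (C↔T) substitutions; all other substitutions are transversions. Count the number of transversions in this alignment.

Differing sites — 2:G/A (Ti); 8:G/A (Ti); 9:G/A (Ti); 13:C/A (Tv); 19:C/T (Ti); 21:T/C (Ti); 23:G/A (Ti); 24:C/T (Ti); 25:A/G (Ti); 30:G/A (Ti).
Of the 10 differences, 9 transitions and 1 transversion, so the answer is 1.

1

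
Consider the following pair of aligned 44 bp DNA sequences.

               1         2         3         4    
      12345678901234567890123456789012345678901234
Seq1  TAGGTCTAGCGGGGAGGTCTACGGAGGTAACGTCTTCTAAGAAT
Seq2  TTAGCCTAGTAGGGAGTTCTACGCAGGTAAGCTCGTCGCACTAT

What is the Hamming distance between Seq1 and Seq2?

The sequences differ at positions 2 (A/T), 3 (G/A), 5 (T/C), 10 (C/T), 11 (G/A), 17 (G/T), 24 (G/C), 31 (C/G), 32 (G/C), 35 (T/G), 38 (T/G), 39 (A/C), 41 (G/C), 42 (A/T).
That gives 14 mismatches out of 44 aligned sites, so the Hamming distance is 14.

14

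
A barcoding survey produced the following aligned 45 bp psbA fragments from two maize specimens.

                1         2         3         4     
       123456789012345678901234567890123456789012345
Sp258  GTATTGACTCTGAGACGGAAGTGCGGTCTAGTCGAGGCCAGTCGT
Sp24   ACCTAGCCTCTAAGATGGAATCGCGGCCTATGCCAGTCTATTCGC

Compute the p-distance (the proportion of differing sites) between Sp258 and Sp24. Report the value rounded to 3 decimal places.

0.378

Mismatches occur at site 1 (G/A), site 2 (T/C), site 3 (A/C), site 5 (T/A), site 7 (A/C), site 12 (G/A), site 16 (C/T), site 21 (G/T), site 22 (T/C), site 27 (T/C), site 31 (G/T), site 32 (T/G), site 34 (G/C), site 37 (G/T), site 39 (C/T), site 41 (G/T), site 45 (T/C).
There are 17 differences over 45 sites, so p = 17/45 = 0.378.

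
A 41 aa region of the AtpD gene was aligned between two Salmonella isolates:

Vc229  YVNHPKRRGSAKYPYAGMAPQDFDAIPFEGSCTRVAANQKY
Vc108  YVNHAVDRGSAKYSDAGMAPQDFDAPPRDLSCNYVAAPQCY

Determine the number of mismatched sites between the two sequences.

13

The sequences differ at positions 5 (P/A), 6 (K/V), 7 (R/D), 14 (P/S), 15 (Y/D), 26 (I/P), 28 (F/R), 29 (E/D), 30 (G/L), 33 (T/N), 34 (R/Y), 38 (N/P), 40 (K/C).
That gives 13 mismatches out of 41 aligned sites, so the Hamming distance is 13.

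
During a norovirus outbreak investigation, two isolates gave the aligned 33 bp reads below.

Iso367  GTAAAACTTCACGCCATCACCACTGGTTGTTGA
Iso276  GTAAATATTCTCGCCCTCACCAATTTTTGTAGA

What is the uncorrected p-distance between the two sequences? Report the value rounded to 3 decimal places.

Differing sites — 6:A/T; 7:C/A; 11:A/T; 16:A/C; 23:C/A; 25:G/T; 26:G/T; 31:T/A.
There are 8 differences over 33 sites, so p = 8/33 = 0.242.

0.242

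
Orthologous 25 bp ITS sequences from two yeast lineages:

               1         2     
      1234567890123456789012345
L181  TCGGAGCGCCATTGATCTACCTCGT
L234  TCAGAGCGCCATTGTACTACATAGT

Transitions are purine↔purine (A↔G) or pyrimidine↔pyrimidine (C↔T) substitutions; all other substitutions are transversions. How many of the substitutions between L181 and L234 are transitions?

Differing sites — 3:G/A (Ti); 15:A/T (Tv); 16:T/A (Tv); 21:C/A (Tv); 23:C/A (Tv).
Of the 5 differences, 1 transition and 4 transversions, so the answer is 1.

1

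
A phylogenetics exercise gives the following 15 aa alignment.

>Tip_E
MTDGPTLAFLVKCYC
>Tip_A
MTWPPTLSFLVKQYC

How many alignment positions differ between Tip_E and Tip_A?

Mismatches occur at site 3 (D→W), site 4 (G→P), site 8 (A→S), site 13 (C→Q).
That gives 4 mismatches out of 15 aligned sites, so the Hamming distance is 4.

4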